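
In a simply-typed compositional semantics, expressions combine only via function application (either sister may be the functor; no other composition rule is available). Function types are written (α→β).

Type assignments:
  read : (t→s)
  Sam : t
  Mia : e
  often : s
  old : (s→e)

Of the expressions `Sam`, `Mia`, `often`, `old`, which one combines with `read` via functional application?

Sam — combines: read : (t→s) takes Sam : t as argument, giving s.
Mia : e — does not combine with read.
often : s — does not combine with read.
old : (s→e) — does not combine with read.

Sam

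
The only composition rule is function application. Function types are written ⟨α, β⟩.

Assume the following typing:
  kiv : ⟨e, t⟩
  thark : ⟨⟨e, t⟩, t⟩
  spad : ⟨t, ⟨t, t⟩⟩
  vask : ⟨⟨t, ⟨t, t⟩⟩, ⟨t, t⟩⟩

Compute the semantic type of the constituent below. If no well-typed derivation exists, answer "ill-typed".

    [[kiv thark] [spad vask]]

[kiv thark]: ⟨⟨e, t⟩, t⟩ applied to ⟨e, t⟩ yields t.
[spad vask]: ⟨⟨t, ⟨t, t⟩⟩, ⟨t, t⟩⟩ applied to ⟨t, ⟨t, t⟩⟩ yields ⟨t, t⟩.
[[kiv thark] [spad vask]]: ⟨t, t⟩ applied to t yields t.

t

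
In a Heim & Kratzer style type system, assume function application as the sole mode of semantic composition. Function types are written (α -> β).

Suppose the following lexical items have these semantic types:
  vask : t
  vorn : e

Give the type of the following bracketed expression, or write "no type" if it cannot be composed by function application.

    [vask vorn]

no type

[vask vorn]: t with e — neither is a function whose domain matches the other; composition fails here.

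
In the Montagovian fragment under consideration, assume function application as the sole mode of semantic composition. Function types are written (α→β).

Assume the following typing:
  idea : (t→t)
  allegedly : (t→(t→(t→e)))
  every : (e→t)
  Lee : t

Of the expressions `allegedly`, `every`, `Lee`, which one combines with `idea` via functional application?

allegedly : (t→(t→(t→e))) — no; idea wants t, and allegedly wants t.
every : (e→t) — no; idea wants t, and every wants e.
Lee — combines: idea : (t→t) takes Lee : t as argument, giving t.

Lee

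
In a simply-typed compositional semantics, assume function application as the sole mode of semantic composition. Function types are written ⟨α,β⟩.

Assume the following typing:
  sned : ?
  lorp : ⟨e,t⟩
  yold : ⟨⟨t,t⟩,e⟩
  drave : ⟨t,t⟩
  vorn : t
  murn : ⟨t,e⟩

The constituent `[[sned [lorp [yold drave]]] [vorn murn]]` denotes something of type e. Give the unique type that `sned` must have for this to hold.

At [[sned [lorp [yold drave]]] [vorn murn]] (required: e): [vorn murn] is e, which is not a function with range e; hence [sned [lorp [yold drave]]] is the functor — type ⟨e,e⟩.
At [sned [lorp [yold drave]]] (required: ⟨e,e⟩): [lorp [yold drave]] is t, which is not a function with range ⟨e,e⟩; hence sned is the functor — type ⟨t,⟨e,e⟩⟩.

⟨t,⟨e,e⟩⟩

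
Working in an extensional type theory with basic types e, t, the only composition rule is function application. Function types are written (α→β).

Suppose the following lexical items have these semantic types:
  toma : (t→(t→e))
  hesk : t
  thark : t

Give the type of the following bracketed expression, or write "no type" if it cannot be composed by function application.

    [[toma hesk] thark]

[toma hesk]: toma is (t→(t→e)), hesk is t; result (t→e).
[[toma hesk] thark]: [toma hesk] is (t→e), thark is t; result e.

e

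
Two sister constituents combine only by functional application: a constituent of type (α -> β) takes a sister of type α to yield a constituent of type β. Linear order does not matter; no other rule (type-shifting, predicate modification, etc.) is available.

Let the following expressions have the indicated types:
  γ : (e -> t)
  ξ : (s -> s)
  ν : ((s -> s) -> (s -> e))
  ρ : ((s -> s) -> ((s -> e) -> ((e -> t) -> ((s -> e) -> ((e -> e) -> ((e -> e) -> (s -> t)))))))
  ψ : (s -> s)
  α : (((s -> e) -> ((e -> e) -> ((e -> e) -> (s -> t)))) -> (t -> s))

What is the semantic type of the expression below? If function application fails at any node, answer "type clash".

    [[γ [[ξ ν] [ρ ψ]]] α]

At [ξ ν], ν : ((s -> s) -> (s -> e)) takes ξ : (s -> s), giving (s -> e).
At [ρ ψ], ρ : ((s -> s) -> ((s -> e) -> ((e -> t) -> ((s -> e) -> ((e -> e) -> ((e -> e) -> (s -> t))))))) takes ψ : (s -> s), giving ((s -> e) -> ((e -> t) -> ((s -> e) -> ((e -> e) -> ((e -> e) -> (s -> t)))))).
At [[ξ ν] [ρ ψ]], [ρ ψ] : ((s -> e) -> ((e -> t) -> ((s -> e) -> ((e -> e) -> ((e -> e) -> (s -> t)))))) takes [ξ ν] : (s -> e), giving ((e -> t) -> ((s -> e) -> ((e -> e) -> ((e -> e) -> (s -> t))))).
At [γ [[ξ ν] [ρ ψ]]], [[ξ ν] [ρ ψ]] : ((e -> t) -> ((s -> e) -> ((e -> e) -> ((e -> e) -> (s -> t))))) takes γ : (e -> t), giving ((s -> e) -> ((e -> e) -> ((e -> e) -> (s -> t)))).
At [[γ [[ξ ν] [ρ ψ]]] α], α : (((s -> e) -> ((e -> e) -> ((e -> e) -> (s -> t)))) -> (t -> s)) takes [γ [[ξ ν] [ρ ψ]]] : ((s -> e) -> ((e -> e) -> ((e -> e) -> (s -> t)))), giving (t -> s).

(t -> s)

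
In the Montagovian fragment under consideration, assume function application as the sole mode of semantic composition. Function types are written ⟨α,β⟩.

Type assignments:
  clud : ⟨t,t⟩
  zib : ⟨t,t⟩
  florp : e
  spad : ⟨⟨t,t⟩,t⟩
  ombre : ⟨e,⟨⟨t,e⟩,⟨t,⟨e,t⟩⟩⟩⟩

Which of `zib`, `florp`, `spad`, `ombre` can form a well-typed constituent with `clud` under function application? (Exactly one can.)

spad

zib : ⟨t,t⟩ — no; clud wants t, and zib wants t.
florp : e — no; clud wants t, and florp wants nothing (atomic).
spad — combines: spad : ⟨⟨t,t⟩,t⟩ takes clud : ⟨t,t⟩ as argument, giving t.
ombre : ⟨e,⟨⟨t,e⟩,⟨t,⟨e,t⟩⟩⟩⟩ — no; clud wants t, and ombre wants e.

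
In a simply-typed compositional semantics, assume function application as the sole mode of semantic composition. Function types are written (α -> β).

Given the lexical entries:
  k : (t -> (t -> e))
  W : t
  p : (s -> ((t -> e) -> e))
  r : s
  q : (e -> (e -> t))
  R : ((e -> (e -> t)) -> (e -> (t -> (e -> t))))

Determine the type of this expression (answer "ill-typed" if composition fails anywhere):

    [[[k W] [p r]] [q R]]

(t -> (e -> t))

[k W]: functor k : (t -> (t -> e)), argument W : t; result (t -> e).
[p r]: functor p : (s -> ((t -> e) -> e)), argument r : s; result ((t -> e) -> e).
[[k W] [p r]]: functor [p r] : ((t -> e) -> e), argument [k W] : (t -> e); result e.
[q R]: functor R : ((e -> (e -> t)) -> (e -> (t -> (e -> t)))), argument q : (e -> (e -> t)); result (e -> (t -> (e -> t))).
[[[k W] [p r]] [q R]]: functor [q R] : (e -> (t -> (e -> t))), argument [[k W] [p r]] : e; result (t -> (e -> t)).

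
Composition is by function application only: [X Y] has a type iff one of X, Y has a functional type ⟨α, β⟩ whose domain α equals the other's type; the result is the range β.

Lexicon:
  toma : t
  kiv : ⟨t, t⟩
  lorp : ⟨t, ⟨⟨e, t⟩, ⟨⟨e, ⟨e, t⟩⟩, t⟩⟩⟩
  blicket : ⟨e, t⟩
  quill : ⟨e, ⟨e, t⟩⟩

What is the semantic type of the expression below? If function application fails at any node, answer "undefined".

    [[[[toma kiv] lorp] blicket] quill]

t

[toma kiv]: ⟨t, t⟩ applied to t yields t.
[[toma kiv] lorp]: ⟨t, ⟨⟨e, t⟩, ⟨⟨e, ⟨e, t⟩⟩, t⟩⟩⟩ applied to t yields ⟨⟨e, t⟩, ⟨⟨e, ⟨e, t⟩⟩, t⟩⟩.
[[[toma kiv] lorp] blicket]: ⟨⟨e, t⟩, ⟨⟨e, ⟨e, t⟩⟩, t⟩⟩ applied to ⟨e, t⟩ yields ⟨⟨e, ⟨e, t⟩⟩, t⟩.
[[[[toma kiv] lorp] blicket] quill]: ⟨⟨e, ⟨e, t⟩⟩, t⟩ applied to ⟨e, ⟨e, t⟩⟩ yields t.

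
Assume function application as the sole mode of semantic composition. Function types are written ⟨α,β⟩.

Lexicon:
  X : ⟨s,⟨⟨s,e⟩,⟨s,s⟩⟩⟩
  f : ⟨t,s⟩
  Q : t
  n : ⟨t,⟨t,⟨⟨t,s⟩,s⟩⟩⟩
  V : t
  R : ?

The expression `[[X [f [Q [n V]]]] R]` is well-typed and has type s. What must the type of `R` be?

⟨⟨⟨s,e⟩,⟨s,s⟩⟩,s⟩

At [[X [f [Q [n V]]]] R] (required: s): [X [f [Q [n V]]]] is ⟨⟨s,e⟩,⟨s,s⟩⟩, which is not a function with range s; hence R is the functor — type ⟨⟨⟨s,e⟩,⟨s,s⟩⟩,s⟩.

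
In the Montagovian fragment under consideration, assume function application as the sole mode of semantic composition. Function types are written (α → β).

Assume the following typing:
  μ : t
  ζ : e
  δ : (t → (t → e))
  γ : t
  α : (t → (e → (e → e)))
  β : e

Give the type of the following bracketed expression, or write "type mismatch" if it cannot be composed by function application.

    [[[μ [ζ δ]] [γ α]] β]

type mismatch

At [ζ δ]: neither e nor (t → (t → e)) can take the other as argument; the node is ill-typed.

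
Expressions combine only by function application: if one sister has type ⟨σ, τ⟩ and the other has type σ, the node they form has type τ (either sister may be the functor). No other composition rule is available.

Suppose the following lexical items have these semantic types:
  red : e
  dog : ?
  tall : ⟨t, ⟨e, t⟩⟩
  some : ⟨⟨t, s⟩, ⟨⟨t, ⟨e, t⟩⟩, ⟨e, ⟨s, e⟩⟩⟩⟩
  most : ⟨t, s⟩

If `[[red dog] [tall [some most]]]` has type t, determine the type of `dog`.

⟨e, ⟨⟨e, ⟨s, e⟩⟩, t⟩⟩

For [[red dog] [tall [some most]]] to have type t with [tall [some most]] of type ⟨e, ⟨s, e⟩⟩, [red dog] must be the function: [red dog] : ⟨⟨e, ⟨s, e⟩⟩, t⟩.
For [red dog] to have type ⟨⟨e, ⟨s, e⟩⟩, t⟩ with red of type e, dog must be the function: dog : ⟨e, ⟨⟨e, ⟨s, e⟩⟩, t⟩⟩.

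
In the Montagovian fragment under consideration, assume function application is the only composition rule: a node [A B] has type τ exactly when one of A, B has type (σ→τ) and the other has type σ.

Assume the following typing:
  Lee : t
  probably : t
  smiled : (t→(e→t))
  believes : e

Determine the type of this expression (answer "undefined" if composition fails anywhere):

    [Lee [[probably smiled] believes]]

undefined

[probably smiled]: smiled is (t→(e→t)), probably is t; result (e→t).
[[probably smiled] believes]: [probably smiled] is (e→t), believes is e; result t.
At [Lee [[probably smiled] believes]]: neither t nor t can take the other as argument; the node is ill-typed.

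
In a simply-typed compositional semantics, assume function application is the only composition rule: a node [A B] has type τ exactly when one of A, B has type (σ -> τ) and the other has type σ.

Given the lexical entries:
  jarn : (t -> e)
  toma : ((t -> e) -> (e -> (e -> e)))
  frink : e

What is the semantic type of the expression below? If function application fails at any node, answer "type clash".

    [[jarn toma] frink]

[jarn toma] — toma of type ((t -> e) -> (e -> (e -> e))) combines with jarn of type (t -> e): type (e -> (e -> e)).
[[jarn toma] frink] — [jarn toma] of type (e -> (e -> e)) combines with frink of type e: type (e -> e).

(e -> e)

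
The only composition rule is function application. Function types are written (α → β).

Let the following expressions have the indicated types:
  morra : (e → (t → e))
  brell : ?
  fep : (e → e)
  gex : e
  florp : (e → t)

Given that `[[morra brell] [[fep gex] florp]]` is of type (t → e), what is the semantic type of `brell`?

((e → (t → e)) → (t → (t → e)))

For [[morra brell] [[fep gex] florp]] to have type (t → e) with [[fep gex] florp] of type t, [morra brell] must be the function: [morra brell] : (t → (t → e)).
For [morra brell] to have type (t → (t → e)) with morra of type (e → (t → e)), brell must be the function: brell : ((e → (t → e)) → (t → (t → e))).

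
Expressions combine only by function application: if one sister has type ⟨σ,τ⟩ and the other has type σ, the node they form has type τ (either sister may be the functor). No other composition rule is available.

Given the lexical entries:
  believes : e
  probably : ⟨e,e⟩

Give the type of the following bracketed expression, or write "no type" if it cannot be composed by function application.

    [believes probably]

e

At [believes probably], probably : ⟨e,e⟩ takes believes : e, giving e.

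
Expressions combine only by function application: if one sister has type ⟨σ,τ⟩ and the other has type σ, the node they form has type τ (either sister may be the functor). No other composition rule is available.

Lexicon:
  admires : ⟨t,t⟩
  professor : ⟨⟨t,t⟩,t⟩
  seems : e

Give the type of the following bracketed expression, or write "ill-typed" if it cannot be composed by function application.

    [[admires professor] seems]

ill-typed

[admires professor]: professor is ⟨⟨t,t⟩,t⟩, admires is ⟨t,t⟩; result t.
[[admires professor] seems]: t and e cannot combine by function application — type clash.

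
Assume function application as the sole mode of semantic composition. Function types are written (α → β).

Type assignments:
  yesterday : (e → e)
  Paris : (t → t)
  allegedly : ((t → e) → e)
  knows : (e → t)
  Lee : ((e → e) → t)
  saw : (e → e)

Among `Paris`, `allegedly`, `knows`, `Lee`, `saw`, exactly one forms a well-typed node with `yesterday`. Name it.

Paris : (t → t) — yesterday needs e; Paris needs t; neither fits.
allegedly : ((t → e) → e) — yesterday needs e; allegedly needs (t → e); neither fits.
knows : (e → t) — yesterday needs e; knows needs e; neither fits.
Lee — combines: Lee : ((e → e) → t) takes yesterday : (e → e) as argument, giving t.
saw : (e → e) — yesterday needs e; saw needs e; neither fits.

Lee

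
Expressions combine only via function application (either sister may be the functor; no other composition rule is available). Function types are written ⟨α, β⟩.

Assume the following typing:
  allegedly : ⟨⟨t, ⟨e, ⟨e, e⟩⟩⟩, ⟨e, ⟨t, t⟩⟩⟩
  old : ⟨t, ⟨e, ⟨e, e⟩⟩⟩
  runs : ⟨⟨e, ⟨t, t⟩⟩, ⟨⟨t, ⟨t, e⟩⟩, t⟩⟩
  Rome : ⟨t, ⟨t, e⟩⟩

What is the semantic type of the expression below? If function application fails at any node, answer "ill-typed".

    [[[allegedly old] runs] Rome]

t

[allegedly old]: allegedly is ⟨⟨t, ⟨e, ⟨e, e⟩⟩⟩, ⟨e, ⟨t, t⟩⟩⟩, old is ⟨t, ⟨e, ⟨e, e⟩⟩⟩; result ⟨e, ⟨t, t⟩⟩.
[[allegedly old] runs]: runs is ⟨⟨e, ⟨t, t⟩⟩, ⟨⟨t, ⟨t, e⟩⟩, t⟩⟩, [allegedly old] is ⟨e, ⟨t, t⟩⟩; result ⟨⟨t, ⟨t, e⟩⟩, t⟩.
[[[allegedly old] runs] Rome]: [[allegedly old] runs] is ⟨⟨t, ⟨t, e⟩⟩, t⟩, Rome is ⟨t, ⟨t, e⟩⟩; result t.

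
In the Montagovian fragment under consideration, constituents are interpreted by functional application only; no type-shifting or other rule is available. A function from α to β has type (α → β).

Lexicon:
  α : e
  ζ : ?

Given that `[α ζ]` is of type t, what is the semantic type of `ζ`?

(e → t)

[α ζ] must have type t. The sister α has type e; that is not a function onto t, so ζ must be the functor, of type (e → t).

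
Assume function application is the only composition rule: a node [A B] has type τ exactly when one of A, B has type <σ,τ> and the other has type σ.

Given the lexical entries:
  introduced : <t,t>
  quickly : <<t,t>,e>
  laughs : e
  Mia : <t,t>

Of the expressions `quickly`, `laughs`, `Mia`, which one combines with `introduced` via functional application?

quickly

quickly — combines: quickly : <<t,t>,e> takes introduced : <t,t> as argument, giving e.
laughs : e — neither side's domain matches the other.
Mia : <t,t> — neither side's domain matches the other.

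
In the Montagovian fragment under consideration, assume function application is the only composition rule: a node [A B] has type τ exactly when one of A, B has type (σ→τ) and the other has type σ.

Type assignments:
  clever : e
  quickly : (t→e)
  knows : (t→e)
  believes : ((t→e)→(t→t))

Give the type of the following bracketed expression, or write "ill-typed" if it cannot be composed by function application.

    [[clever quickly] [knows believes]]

At [clever quickly]: neither e nor (t→e) can take the other as argument; the node is ill-typed.

ill-typed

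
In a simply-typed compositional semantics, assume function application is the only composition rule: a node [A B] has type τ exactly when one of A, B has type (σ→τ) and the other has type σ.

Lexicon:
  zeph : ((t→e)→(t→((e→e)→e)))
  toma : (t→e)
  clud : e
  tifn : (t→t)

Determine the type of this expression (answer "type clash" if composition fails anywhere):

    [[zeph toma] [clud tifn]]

At [zeph toma], zeph : ((t→e)→(t→((e→e)→e))) takes toma : (t→e), giving (t→((e→e)→e)).
[clud tifn]: e and (t→t) cannot combine by function application — type clash.

type clash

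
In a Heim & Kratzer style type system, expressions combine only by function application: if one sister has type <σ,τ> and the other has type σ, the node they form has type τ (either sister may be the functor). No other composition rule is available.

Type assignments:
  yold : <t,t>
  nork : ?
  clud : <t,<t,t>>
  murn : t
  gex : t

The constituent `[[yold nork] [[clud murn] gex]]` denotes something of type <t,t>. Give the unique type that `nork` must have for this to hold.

[[yold nork] [[clud murn] gex]] must have type <t,t>. The sister [[clud murn] gex] has type t; that is not a function onto <t,t>, so [yold nork] must be the functor, of type <t,<t,t>>.
[yold nork] must have type <t,<t,t>>. The sister yold has type <t,t>; that is not a function onto <t,<t,t>>, so nork must be the functor, of type <<t,t>,<t,<t,t>>>.

<<t,t>,<t,<t,t>>>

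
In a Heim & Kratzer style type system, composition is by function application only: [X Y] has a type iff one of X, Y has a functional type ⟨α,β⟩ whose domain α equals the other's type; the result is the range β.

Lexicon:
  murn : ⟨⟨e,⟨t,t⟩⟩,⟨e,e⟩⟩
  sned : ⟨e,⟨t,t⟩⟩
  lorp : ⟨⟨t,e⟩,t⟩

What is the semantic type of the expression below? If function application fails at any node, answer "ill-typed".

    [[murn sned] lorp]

[murn sned]: functor murn : ⟨⟨e,⟨t,t⟩⟩,⟨e,e⟩⟩, argument sned : ⟨e,⟨t,t⟩⟩; result ⟨e,e⟩.
[[murn sned] lorp]: ⟨e,e⟩ and ⟨⟨t,e⟩,t⟩ cannot combine by function application — type clash.

ill-typed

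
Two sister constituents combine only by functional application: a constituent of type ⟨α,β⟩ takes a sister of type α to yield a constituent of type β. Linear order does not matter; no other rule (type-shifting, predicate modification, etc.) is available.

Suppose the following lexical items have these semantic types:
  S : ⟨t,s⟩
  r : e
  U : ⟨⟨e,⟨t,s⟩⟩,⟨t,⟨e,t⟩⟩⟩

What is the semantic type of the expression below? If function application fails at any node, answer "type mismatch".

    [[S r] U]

At [S r]: neither ⟨t,s⟩ nor e can take the other as argument; the node is ill-typed.

type mismatch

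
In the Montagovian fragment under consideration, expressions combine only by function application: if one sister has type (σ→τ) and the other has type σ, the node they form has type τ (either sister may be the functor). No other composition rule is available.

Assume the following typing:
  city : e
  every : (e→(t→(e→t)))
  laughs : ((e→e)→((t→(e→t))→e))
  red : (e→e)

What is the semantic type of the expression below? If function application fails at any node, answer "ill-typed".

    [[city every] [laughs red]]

e

[city every]: every is (e→(t→(e→t))), city is e; result (t→(e→t)).
[laughs red]: laughs is ((e→e)→((t→(e→t))→e)), red is (e→e); result ((t→(e→t))→e).
[[city every] [laughs red]]: [laughs red] is ((t→(e→t))→e), [city every] is (t→(e→t)); result e.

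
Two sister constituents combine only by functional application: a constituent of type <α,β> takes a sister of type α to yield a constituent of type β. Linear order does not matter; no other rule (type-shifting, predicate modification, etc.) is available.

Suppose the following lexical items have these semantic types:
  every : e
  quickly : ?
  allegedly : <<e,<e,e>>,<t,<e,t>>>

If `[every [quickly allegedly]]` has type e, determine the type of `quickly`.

<<<e,<e,e>>,<t,<e,t>>>,<e,e>>

At [every [quickly allegedly]] (required: e): every is e, which is not a function with range e; hence [quickly allegedly] is the functor — type <e,e>.
At [quickly allegedly] (required: <e,e>): allegedly is <<e,<e,e>>,<t,<e,t>>>, which is not a function with range <e,e>; hence quickly is the functor — type <<<e,<e,e>>,<t,<e,t>>>,<e,e>>.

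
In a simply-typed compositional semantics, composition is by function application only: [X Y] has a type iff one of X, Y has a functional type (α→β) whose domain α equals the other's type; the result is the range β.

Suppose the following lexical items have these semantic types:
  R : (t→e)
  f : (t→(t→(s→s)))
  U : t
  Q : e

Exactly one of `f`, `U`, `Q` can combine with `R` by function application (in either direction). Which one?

f : (t→(t→(s→s))) — R needs t; f needs t; neither fits.
U — combines: R : (t→e) takes U : t as argument, giving e.
Q : e — R needs t; Q needs nothing (atomic); neither fits.

U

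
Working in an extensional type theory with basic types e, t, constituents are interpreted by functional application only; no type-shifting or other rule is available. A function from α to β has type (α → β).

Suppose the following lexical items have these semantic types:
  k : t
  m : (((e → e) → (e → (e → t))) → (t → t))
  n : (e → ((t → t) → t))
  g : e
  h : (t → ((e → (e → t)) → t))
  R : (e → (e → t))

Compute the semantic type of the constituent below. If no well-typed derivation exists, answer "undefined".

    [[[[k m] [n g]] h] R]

undefined

At [k m]: neither t nor (((e → e) → (e → (e → t))) → (t → t)) can take the other as argument; the node is ill-typed.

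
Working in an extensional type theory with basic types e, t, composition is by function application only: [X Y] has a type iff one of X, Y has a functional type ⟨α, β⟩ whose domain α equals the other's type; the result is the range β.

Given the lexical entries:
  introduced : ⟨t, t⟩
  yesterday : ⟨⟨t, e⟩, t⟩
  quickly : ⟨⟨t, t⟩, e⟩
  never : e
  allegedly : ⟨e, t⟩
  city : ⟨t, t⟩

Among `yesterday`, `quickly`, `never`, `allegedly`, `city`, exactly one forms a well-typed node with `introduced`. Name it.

yesterday : ⟨⟨t, e⟩, t⟩ — neither side's domain matches the other.
quickly — combines: quickly : ⟨⟨t, t⟩, e⟩ takes introduced : ⟨t, t⟩ as argument, giving e.
never : e — neither side's domain matches the other.
allegedly : ⟨e, t⟩ — neither side's domain matches the other.
city : ⟨t, t⟩ — neither side's domain matches the other.

quickly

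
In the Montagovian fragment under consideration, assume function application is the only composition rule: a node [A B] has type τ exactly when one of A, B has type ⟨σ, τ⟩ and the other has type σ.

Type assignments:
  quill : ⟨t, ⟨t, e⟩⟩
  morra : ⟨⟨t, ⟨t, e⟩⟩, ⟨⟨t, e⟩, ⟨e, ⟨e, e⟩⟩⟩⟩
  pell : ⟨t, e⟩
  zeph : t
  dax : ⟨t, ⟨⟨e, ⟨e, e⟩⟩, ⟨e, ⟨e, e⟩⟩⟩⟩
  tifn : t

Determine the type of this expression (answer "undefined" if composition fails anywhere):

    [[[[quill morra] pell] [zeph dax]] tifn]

undefined

[quill morra] — morra of type ⟨⟨t, ⟨t, e⟩⟩, ⟨⟨t, e⟩, ⟨e, ⟨e, e⟩⟩⟩⟩ combines with quill of type ⟨t, ⟨t, e⟩⟩: type ⟨⟨t, e⟩, ⟨e, ⟨e, e⟩⟩⟩.
[[quill morra] pell] — [quill morra] of type ⟨⟨t, e⟩, ⟨e, ⟨e, e⟩⟩⟩ combines with pell of type ⟨t, e⟩: type ⟨e, ⟨e, e⟩⟩.
[zeph dax] — dax of type ⟨t, ⟨⟨e, ⟨e, e⟩⟩, ⟨e, ⟨e, e⟩⟩⟩⟩ combines with zeph of type t: type ⟨⟨e, ⟨e, e⟩⟩, ⟨e, ⟨e, e⟩⟩⟩.
[[[quill morra] pell] [zeph dax]] — [zeph dax] of type ⟨⟨e, ⟨e, e⟩⟩, ⟨e, ⟨e, e⟩⟩⟩ combines with [[quill morra] pell] of type ⟨e, ⟨e, e⟩⟩: type ⟨e, ⟨e, e⟩⟩.
[[[[quill morra] pell] [zeph dax]] tifn]: ⟨e, ⟨e, e⟩⟩ with t — neither is a function whose domain matches the other; composition fails here.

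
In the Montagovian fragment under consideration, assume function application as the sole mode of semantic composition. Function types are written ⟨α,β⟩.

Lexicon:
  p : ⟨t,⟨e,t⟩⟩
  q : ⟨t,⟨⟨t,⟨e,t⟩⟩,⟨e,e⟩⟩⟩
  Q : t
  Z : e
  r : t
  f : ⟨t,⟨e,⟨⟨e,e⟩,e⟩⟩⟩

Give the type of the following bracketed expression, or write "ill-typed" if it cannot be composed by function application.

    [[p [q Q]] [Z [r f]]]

e

At [q Q], q : ⟨t,⟨⟨t,⟨e,t⟩⟩,⟨e,e⟩⟩⟩ takes Q : t, giving ⟨⟨t,⟨e,t⟩⟩,⟨e,e⟩⟩.
At [p [q Q]], [q Q] : ⟨⟨t,⟨e,t⟩⟩,⟨e,e⟩⟩ takes p : ⟨t,⟨e,t⟩⟩, giving ⟨e,e⟩.
At [r f], f : ⟨t,⟨e,⟨⟨e,e⟩,e⟩⟩⟩ takes r : t, giving ⟨e,⟨⟨e,e⟩,e⟩⟩.
At [Z [r f]], [r f] : ⟨e,⟨⟨e,e⟩,e⟩⟩ takes Z : e, giving ⟨⟨e,e⟩,e⟩.
At [[p [q Q]] [Z [r f]]], [Z [r f]] : ⟨⟨e,e⟩,e⟩ takes [p [q Q]] : ⟨e,e⟩, giving e.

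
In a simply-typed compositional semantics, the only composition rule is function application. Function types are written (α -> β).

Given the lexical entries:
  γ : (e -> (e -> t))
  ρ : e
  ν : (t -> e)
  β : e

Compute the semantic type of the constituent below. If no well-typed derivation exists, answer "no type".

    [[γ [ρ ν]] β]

no type

At [ρ ν]: neither e nor (t -> e) can take the other as argument; the node is ill-typed.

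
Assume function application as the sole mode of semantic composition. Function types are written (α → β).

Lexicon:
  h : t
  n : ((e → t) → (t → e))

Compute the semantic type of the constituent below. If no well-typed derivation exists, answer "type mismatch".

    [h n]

type mismatch

[h n]: t and ((e → t) → (t → e)) cannot combine by function application — type clash.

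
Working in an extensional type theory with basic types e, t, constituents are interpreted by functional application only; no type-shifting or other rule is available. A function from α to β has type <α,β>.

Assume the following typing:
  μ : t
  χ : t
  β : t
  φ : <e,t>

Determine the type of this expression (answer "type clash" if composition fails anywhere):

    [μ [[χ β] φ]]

[χ β]: t with t — neither is a function whose domain matches the other; composition fails here.

type clash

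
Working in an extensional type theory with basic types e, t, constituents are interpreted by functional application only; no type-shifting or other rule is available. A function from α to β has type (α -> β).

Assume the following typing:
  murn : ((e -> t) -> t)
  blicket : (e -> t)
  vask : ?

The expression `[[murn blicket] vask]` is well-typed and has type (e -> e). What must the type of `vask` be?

For [[murn blicket] vask] to have type (e -> e) with [murn blicket] of type t, vask must be the function: vask : (t -> (e -> e)).

(t -> (e -> e))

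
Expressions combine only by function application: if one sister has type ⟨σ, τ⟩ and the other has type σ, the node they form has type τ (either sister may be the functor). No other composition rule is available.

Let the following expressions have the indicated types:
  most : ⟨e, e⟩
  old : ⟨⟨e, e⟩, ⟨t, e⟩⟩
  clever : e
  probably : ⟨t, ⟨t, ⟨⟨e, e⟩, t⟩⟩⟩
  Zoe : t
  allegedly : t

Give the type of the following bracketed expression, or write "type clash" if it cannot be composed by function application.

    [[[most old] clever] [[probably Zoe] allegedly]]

type clash

[most old]: functor old : ⟨⟨e, e⟩, ⟨t, e⟩⟩, argument most : ⟨e, e⟩; result ⟨t, e⟩.
[[most old] clever]: ⟨t, e⟩ with e — neither is a function whose domain matches the other; composition fails here.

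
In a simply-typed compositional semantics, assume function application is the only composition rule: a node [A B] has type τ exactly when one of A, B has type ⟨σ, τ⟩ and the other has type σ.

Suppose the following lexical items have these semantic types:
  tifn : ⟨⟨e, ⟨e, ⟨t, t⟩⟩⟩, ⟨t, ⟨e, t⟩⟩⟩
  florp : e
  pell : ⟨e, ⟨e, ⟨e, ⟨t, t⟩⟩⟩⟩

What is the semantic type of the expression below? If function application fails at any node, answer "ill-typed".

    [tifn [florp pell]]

[florp pell]: pell is ⟨e, ⟨e, ⟨e, ⟨t, t⟩⟩⟩⟩, florp is e; result ⟨e, ⟨e, ⟨t, t⟩⟩⟩.
[tifn [florp pell]]: tifn is ⟨⟨e, ⟨e, ⟨t, t⟩⟩⟩, ⟨t, ⟨e, t⟩⟩⟩, [florp pell] is ⟨e, ⟨e, ⟨t, t⟩⟩⟩; result ⟨t, ⟨e, t⟩⟩.

⟨t, ⟨e, t⟩⟩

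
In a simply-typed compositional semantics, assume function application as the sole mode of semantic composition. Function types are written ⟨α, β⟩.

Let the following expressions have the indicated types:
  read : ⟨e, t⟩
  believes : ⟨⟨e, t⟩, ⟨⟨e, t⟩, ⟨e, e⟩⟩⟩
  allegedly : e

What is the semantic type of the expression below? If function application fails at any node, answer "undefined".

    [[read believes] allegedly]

undefined

[read believes]: functor believes : ⟨⟨e, t⟩, ⟨⟨e, t⟩, ⟨e, e⟩⟩⟩, argument read : ⟨e, t⟩; result ⟨⟨e, t⟩, ⟨e, e⟩⟩.
[[read believes] allegedly]: ⟨⟨e, t⟩, ⟨e, e⟩⟩ with e — neither is a function whose domain matches the other; composition fails here.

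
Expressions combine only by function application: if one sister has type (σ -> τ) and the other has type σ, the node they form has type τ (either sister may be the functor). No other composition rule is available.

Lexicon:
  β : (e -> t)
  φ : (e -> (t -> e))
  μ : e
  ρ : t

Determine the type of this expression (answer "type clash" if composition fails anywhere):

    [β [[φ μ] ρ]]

[φ μ]: functor φ : (e -> (t -> e)), argument μ : e; result (t -> e).
[[φ μ] ρ]: functor [φ μ] : (t -> e), argument ρ : t; result e.
[β [[φ μ] ρ]]: functor β : (e -> t), argument [[φ μ] ρ] : e; result t.

t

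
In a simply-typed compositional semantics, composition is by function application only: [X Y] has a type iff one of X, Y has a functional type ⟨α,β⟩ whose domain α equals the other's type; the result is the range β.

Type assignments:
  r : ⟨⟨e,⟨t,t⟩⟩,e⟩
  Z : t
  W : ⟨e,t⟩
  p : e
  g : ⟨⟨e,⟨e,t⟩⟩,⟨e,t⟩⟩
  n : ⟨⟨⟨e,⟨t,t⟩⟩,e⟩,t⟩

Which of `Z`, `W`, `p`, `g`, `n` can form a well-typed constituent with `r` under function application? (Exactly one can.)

n

Z : t — does not combine with r.
W : ⟨e,t⟩ — does not combine with r.
p : e — does not combine with r.
g : ⟨⟨e,⟨e,t⟩⟩,⟨e,t⟩⟩ — does not combine with r.
n — combines: n : ⟨⟨⟨e,⟨t,t⟩⟩,e⟩,t⟩ takes r : ⟨⟨e,⟨t,t⟩⟩,e⟩ as argument, giving t.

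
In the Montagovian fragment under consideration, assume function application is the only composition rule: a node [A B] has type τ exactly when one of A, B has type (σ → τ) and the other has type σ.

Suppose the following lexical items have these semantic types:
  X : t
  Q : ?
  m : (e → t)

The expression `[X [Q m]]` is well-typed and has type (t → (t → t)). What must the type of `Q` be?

At [X [Q m]] (required: (t → (t → t))): X is t, which is not a function with range (t → (t → t)); hence [Q m] is the functor — type (t → (t → (t → t))).
At [Q m] (required: (t → (t → (t → t)))): m is (e → t), which is not a function with range (t → (t → (t → t))); hence Q is the functor — type ((e → t) → (t → (t → (t → t)))).

((e → t) → (t → (t → (t → t))))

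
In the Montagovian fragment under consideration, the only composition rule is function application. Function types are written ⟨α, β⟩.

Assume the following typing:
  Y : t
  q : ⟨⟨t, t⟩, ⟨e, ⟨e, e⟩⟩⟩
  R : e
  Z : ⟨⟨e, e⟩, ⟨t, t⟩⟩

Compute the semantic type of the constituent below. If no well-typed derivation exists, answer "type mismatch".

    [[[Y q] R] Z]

[Y q]: t and ⟨⟨t, t⟩, ⟨e, ⟨e, e⟩⟩⟩ cannot combine by function application — type clash.

type mismatch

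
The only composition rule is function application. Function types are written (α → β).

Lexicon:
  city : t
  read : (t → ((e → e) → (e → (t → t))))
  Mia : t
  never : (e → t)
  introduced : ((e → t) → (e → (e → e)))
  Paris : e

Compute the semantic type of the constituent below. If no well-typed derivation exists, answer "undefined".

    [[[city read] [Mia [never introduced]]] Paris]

undefined

[city read]: (t → ((e → e) → (e → (t → t)))) applied to t yields ((e → e) → (e → (t → t))).
[never introduced]: ((e → t) → (e → (e → e))) applied to (e → t) yields (e → (e → e)).
At [Mia [never introduced]]: neither t nor (e → (e → e)) can take the other as argument; the node is ill-typed.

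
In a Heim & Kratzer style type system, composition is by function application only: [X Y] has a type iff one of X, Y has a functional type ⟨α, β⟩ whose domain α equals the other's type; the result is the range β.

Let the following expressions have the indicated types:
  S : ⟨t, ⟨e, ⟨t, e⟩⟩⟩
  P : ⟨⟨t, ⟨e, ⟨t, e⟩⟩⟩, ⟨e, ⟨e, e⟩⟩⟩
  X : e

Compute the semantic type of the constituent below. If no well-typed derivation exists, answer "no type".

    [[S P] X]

⟨e, e⟩

[S P] — P of type ⟨⟨t, ⟨e, ⟨t, e⟩⟩⟩, ⟨e, ⟨e, e⟩⟩⟩ combines with S of type ⟨t, ⟨e, ⟨t, e⟩⟩⟩: type ⟨e, ⟨e, e⟩⟩.
[[S P] X] — [S P] of type ⟨e, ⟨e, e⟩⟩ combines with X of type e: type ⟨e, e⟩.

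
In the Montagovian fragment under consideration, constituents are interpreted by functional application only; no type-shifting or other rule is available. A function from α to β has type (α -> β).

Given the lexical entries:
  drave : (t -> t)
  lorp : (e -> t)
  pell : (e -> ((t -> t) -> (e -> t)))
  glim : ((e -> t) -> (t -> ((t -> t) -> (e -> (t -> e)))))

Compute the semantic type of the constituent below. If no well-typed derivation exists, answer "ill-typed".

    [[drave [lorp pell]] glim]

[lorp pell]: (e -> t) and (e -> ((t -> t) -> (e -> t))) cannot combine by function application — type clash.

ill-typed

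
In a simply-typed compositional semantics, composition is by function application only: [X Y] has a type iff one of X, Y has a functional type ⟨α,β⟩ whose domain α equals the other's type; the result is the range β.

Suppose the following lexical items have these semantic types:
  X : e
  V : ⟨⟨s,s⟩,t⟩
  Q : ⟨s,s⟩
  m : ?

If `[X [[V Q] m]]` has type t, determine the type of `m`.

⟨t,⟨e,t⟩⟩

For [X [[V Q] m]] to have type t with X of type e, [[V Q] m] must be the function: [[V Q] m] : ⟨e,t⟩.
For [[V Q] m] to have type ⟨e,t⟩ with [V Q] of type t, m must be the function: m : ⟨t,⟨e,t⟩⟩.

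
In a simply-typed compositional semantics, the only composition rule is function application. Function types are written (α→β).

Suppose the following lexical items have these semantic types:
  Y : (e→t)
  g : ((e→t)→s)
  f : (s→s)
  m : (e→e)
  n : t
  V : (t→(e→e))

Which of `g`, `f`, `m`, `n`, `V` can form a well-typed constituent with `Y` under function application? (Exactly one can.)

g — combines: g : ((e→t)→s) takes Y : (e→t) as argument, giving s.
f : (s→s) — Y needs e; f needs s; neither fits.
m : (e→e) — Y needs e; m needs e; neither fits.
n : t — Y needs e; n needs nothing (atomic); neither fits.
V : (t→(e→e)) — Y needs e; V needs t; neither fits.

g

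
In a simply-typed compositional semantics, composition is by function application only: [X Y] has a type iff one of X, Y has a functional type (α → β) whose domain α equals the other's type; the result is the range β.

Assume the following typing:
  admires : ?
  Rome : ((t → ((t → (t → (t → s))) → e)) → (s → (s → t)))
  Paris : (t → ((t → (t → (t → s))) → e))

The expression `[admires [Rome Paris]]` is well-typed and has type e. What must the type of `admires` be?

For [admires [Rome Paris]] to have type e with [Rome Paris] of type (s → (s → t)), admires must be the function: admires : ((s → (s → t)) → e).

((s → (s → t)) → e)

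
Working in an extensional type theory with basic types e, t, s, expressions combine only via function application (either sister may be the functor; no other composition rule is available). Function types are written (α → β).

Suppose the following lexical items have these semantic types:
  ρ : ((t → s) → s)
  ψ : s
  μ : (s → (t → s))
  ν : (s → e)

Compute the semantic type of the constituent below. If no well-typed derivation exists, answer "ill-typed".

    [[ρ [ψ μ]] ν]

At [ψ μ], μ : (s → (t → s)) takes ψ : s, giving (t → s).
At [ρ [ψ μ]], ρ : ((t → s) → s) takes [ψ μ] : (t → s), giving s.
At [[ρ [ψ μ]] ν], ν : (s → e) takes [ρ [ψ μ]] : s, giving e.

e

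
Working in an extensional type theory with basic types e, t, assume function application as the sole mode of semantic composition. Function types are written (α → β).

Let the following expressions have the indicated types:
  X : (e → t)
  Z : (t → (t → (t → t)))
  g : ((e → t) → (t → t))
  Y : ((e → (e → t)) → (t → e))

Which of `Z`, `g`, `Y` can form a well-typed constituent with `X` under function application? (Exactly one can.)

g

Z : (t → (t → (t → t))) — X needs e; Z needs t; neither fits.
g — combines: g : ((e → t) → (t → t)) takes X : (e → t) as argument, giving (t → t).
Y : ((e → (e → t)) → (t → e)) — X needs e; Y needs (e → (e → t)); neither fits.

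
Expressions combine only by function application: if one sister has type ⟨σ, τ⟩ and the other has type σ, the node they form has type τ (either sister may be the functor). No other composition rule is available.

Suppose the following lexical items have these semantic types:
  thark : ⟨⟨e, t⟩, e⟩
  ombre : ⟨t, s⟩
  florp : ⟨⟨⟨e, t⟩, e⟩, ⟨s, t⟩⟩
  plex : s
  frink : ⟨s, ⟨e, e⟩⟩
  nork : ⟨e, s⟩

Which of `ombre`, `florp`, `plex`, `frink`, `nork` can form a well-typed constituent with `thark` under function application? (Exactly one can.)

florp

ombre : ⟨t, s⟩ — no; thark wants ⟨e, t⟩, and ombre wants t.
florp — combines: florp : ⟨⟨⟨e, t⟩, e⟩, ⟨s, t⟩⟩ takes thark : ⟨⟨e, t⟩, e⟩ as argument, giving ⟨s, t⟩.
plex : s — no; thark wants ⟨e, t⟩, and plex wants nothing (atomic).
frink : ⟨s, ⟨e, e⟩⟩ — no; thark wants ⟨e, t⟩, and frink wants s.
nork : ⟨e, s⟩ — no; thark wants ⟨e, t⟩, and nork wants e.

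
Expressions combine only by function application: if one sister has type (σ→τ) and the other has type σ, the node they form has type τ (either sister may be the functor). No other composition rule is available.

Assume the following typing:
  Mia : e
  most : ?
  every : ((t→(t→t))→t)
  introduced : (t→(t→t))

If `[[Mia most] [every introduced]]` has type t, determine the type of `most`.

[[Mia most] [every introduced]] must have type t. The sister [every introduced] has type t; that is not a function onto t, so [Mia most] must be the functor, of type (t→t).
[Mia most] must have type (t→t). The sister Mia has type e; that is not a function onto (t→t), so most must be the functor, of type (e→(t→t)).

(e→(t→t))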